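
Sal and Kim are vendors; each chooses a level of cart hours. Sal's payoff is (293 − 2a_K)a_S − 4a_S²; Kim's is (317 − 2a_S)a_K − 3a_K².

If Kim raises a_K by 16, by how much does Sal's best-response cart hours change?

-4

Expanding Sal's payoff: 293a_S − 2a_Ka_S − 4a_S².
∂π/∂a_S = 293 − 2a_K − 8a_S = 0, so a_S = 36.625 − 0.25a_K.
The reaction-function slope is −0.25, so a 16-unit rise in a_K moves a_S by −0.25 × 16 = −4. Sal's best response falls — the actions are strategic substitutes.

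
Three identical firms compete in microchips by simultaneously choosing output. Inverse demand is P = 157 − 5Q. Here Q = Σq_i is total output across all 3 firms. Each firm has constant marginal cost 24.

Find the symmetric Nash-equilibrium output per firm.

6.65

A representative firm's profit is π_i = q_i(157 − 5Q) − 24q_i, with Q = q_i + Σ_{j≠i} q_j.
First-order condition: 133 − 10q_i − 5Σ_{j≠i} q_j = 0.
Imposing symmetry (q_j = q for all j) turns Σ_{j≠i} q_j into 2q, so 133 = 20q and q = 6.65.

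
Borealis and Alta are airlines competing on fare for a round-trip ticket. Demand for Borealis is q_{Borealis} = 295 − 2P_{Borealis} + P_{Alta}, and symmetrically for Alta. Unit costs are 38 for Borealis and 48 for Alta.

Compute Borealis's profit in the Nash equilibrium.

15138

Borealis's profit: π = (P_{Borealis} − 38)(295 − 2P_{Borealis} + P_{Alta}).
∂π/∂P_{Borealis} = 371 − 4P_{Borealis} + P_{Alta} = 0 ⇒ P_{Borealis} = 92.75 + 0.25P_{Alta}.
Similarly P_{Alta} = 97.75 + 0.25P_{Borealis}.
Plugging P_{Alta} into Borealis's best response: P_{Borealis} = 92.75 + 0.25(97.75 + 0.25P_{Borealis}) ⇒ 0.9375P_{Borealis} = 117.1875, so P_{Borealis} = 125.
Then P_{Alta} = 97.75 + 0.25·125 = 129.
q_{Borealis} = 295 − 2·125 + 129 = 174.
Profit = (125 − 38)·174 = 15138.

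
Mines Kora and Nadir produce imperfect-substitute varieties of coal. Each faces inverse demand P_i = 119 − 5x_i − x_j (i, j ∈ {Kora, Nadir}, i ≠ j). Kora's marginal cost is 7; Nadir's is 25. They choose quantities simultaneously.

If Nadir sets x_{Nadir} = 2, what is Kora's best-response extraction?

Mine Kora's profit: π = x_{Kora}(119 − 5x_{Kora} − x_{Nadir}) − 7x_{Kora}.
∂π/∂x_{Kora} = 112 − 10x_{Kora} − x_{Nadir} = 0 ⇒ x_{Kora} = 11.2 − 0.1x_{Nadir}.
At x_{Nadir} = 2: x_{Kora} = 11.2 − 0.1·2 = 11.

11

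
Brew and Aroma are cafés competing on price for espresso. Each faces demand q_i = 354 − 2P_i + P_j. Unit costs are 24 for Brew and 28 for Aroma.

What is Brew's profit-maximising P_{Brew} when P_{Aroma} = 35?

Brew's profit: π = (P_{Brew} − 24)(354 − 2P_{Brew} + P_{Aroma}).
∂π/∂P_{Brew} = 402 − 4P_{Brew} + P_{Aroma} = 0 ⇒ P_{Brew} = 100.5 + 0.25P_{Aroma}.
At P_{Aroma} = 35: P_{Brew} = 100.5 + 0.25·35 = 109.25.

109.25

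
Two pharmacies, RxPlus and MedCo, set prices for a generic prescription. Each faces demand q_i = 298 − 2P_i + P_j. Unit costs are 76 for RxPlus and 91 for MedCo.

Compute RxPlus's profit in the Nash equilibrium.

11552

RxPlus's profit: π = (P_{RxPlus} − 76)(298 − 2P_{RxPlus} + P_{MedCo}).
∂π/∂P_{RxPlus} = 450 − 4P_{RxPlus} + P_{MedCo} = 0 ⇒ P_{RxPlus} = 112.5 + 0.25P_{MedCo}.
Similarly P_{MedCo} = 120 + 0.25P_{RxPlus}.
Substituting the second reaction function into the first: P_{RxPlus} = 112.5 + 0.25(120 + 0.25P_{RxPlus}), which gives 0.9375P_{RxPlus} = 142.5 ⇒ P_{RxPlus} = 152.
Then P_{MedCo} = 120 + 0.25·152 = 158.
q_{RxPlus} = 298 − 2·152 + 158 = 152.
Profit = (152 − 76)·152 = 11552.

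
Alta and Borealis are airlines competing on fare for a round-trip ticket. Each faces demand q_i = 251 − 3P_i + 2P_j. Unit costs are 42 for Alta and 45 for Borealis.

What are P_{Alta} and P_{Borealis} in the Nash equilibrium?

Alta's profit: π = (P_{Alta} − 42)(251 − 3P_{Alta} + 2P_{Borealis}).
∂π/∂P_{Alta} = 377 − 6P_{Alta} + 2P_{Borealis} = 0 ⇒ P_{Alta} = 377/6 + (1/3)P_{Borealis}.
Similarly P_{Borealis} = 193/3 + (1/3)P_{Alta}.
Solving the two reaction functions simultaneously: (1 − (1/3)(1/3))P_{Alta} = 377/6 + (1/3)·(193/3), so (8/9)P_{Alta} = 1517/18 and P_{Alta} = 94.8125.
Then P_{Borealis} = 193/3 + (1/3)·94.8125 = 95.9375.

94.8125, 95.9375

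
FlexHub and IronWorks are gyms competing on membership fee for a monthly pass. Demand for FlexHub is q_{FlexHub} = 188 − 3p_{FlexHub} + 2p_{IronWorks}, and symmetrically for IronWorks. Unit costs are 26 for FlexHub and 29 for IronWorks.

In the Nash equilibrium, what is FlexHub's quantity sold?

123.1875

FlexHub's profit: π = (p_{FlexHub} − 26)(188 − 3p_{FlexHub} + 2p_{IronWorks}).
∂π/∂p_{FlexHub} = 266 − 6p_{FlexHub} + 2p_{IronWorks} = 0 ⇒ p_{FlexHub} = 133/3 + (1/3)p_{IronWorks}.
Similarly p_{IronWorks} = 275/6 + (1/3)p_{FlexHub}.
Plugging p_{IronWorks} into FlexHub's best response: p_{FlexHub} = 133/3 + (1/3)(275/6 + (1/3)p_{FlexHub}) ⇒ (8/9)p_{FlexHub} = 1073/18, so p_{FlexHub} = 67.0625.
Then p_{IronWorks} = 275/6 + (1/3)·67.0625 = 68.1875.
q_{FlexHub} = 188 − 3·67.0625 + 2·68.1875 = 123.1875.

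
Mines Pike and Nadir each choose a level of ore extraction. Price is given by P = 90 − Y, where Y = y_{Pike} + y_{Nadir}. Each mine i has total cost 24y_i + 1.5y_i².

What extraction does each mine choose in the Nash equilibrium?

Mine Pike's profit: π = y_{Pike}(90 − (y_{Pike} + y_{Nadir})) − 24y_{Pike} − 1.5y_{Pike}².
∂π/∂y_{Pike} = 66 − 5y_{Pike} − y_{Nadir} = 0, so y_{Pike} = 13.2 − 0.2y_{Nadir}.
By symmetry y_{Nadir} = y_{Pike}; substituting into the reaction function, 1.2y_{Pike} = 13.2 and y_{Pike} = 11.

11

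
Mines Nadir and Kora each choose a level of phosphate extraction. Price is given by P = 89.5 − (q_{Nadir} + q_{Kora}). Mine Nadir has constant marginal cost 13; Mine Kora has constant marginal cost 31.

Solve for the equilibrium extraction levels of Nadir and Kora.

31.5, 13.5

Mine Nadir's profit: π = q_{Nadir}(89.5 − (q_{Nadir} + q_{Kora})) − 13q_{Nadir}.
∂π/∂q_{Nadir} = 76.5 − 2q_{Nadir} − q_{Kora} = 0, so q_{Nadir} = 38.25 − 0.5q_{Kora}.
By the same steps for Kora: q_{Kora} = 29.25 − 0.5q_{Nadir}.
Plugging q_{Kora} into Nadir's best response: q_{Nadir} = 38.25 − 0.5(29.25 − 0.5q_{Nadir}) ⇒ 0.75q_{Nadir} = 23.625, so q_{Nadir} = 31.5.
Then q_{Kora} = 29.25 − 0.5·31.5 = 13.5.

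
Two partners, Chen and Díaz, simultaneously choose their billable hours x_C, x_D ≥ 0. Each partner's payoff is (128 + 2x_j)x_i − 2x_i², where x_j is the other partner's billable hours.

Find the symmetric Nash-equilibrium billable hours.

64

Chen's payoff is (128 + 2x_D)x_C − 2x_C².
∂π/∂x_C = 128 + 2x_D − 4x_C = 0, so x_C = 32 + 0.5x_D.
By symmetry x_D = x_C; substituting into the reaction function, 0.5x_C = 32 and x_C = 64.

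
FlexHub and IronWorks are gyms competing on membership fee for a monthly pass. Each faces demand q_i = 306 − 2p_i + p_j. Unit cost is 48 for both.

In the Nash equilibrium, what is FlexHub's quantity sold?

172

FlexHub's profit: π = (p_{FlexHub} − 48)(306 − 2p_{FlexHub} + p_{IronWorks}).
∂π/∂p_{FlexHub} = 402 − 4p_{FlexHub} + p_{IronWorks} = 0 ⇒ p_{FlexHub} = 100.5 + 0.25p_{IronWorks}.
The game is symmetric, so in equilibrium p_{IronWorks} = p_{FlexHub}: the reaction function gives 0.75p_{FlexHub} = 100.5, hence p_{FlexHub} = 134.
q_{FlexHub} = 306 − 2·134 + 134 = 172.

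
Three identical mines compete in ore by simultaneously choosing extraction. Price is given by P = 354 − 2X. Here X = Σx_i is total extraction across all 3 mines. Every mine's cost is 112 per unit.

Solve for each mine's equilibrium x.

30.25

A representative mine's profit is π_i = x_i(354 − 2X) − 112x_i, with X = x_i + Σ_{j≠i} x_j.
First-order condition: 242 − 4x_i − 2Σ_{j≠i} x_j = 0.
In a symmetric equilibrium every mine chooses the same x, so Σ_{j≠i} x_j = 2x. The condition becomes 242 − 8x = 0, giving x = 242/8 = 30.25.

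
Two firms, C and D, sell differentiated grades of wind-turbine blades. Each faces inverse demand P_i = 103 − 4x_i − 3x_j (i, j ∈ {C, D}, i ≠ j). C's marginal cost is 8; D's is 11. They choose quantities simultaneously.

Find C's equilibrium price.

Firm C's profit: π = x_C(103 − 4x_C − 3x_D) − 8x_C.
∂π/∂x_C = 95 − 8x_C − 3x_D = 0 ⇒ x_C = 11.875 − 0.375x_D.
Similarly x_D = 11.5 − 0.375x_C.
Plugging x_D into C's best response: x_C = 11.875 − 0.375(11.5 − 0.375x_C) ⇒ (55/64)x_C = 7.5625, so x_C = 8.8.
Then x_D = 11.5 − 0.375·8.8 = 8.2.
P_C = 103 − 4·8.8 − 3·8.2 = 43.2.

43.2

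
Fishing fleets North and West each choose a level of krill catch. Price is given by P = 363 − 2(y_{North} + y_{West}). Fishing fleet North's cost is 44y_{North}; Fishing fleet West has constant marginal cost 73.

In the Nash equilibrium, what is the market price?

160

Fishing fleet North's profit: π = y_{North}(363 − 2(y_{North} + y_{West})) − 44y_{North}.
∂π/∂y_{North} = 319 − 4y_{North} − 2y_{West} = 0, so y_{North} = 79.75 − 0.5y_{West}.
By the same steps for West: y_{West} = 72.5 − 0.5y_{North}.
Substituting the second reaction function into the first: y_{North} = 79.75 − 0.5(72.5 − 0.5y_{North}), which gives 0.75y_{North} = 43.5 ⇒ y_{North} = 58.
Then y_{West} = 72.5 − 0.5·58 = 43.5.
Equilibrium price: P = 363 − 2·101.5 = 160.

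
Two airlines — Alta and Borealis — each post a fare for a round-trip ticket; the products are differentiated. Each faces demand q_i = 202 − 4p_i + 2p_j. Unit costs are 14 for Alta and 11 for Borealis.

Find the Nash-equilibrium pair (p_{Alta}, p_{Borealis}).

Alta's profit: π = (p_{Alta} − 14)(202 − 4p_{Alta} + 2p_{Borealis}).
∂π/∂p_{Alta} = 258 − 8p_{Alta} + 2p_{Borealis} = 0 ⇒ p_{Alta} = 32.25 + 0.25p_{Borealis}.
Similarly p_{Borealis} = 30.75 + 0.25p_{Alta}.
Substituting the second reaction function into the first: p_{Alta} = 32.25 + 0.25(30.75 + 0.25p_{Alta}), which gives 0.9375p_{Alta} = 39.9375 ⇒ p_{Alta} = 42.6.
Then p_{Borealis} = 30.75 + 0.25·42.6 = 41.4.

42.6, 41.4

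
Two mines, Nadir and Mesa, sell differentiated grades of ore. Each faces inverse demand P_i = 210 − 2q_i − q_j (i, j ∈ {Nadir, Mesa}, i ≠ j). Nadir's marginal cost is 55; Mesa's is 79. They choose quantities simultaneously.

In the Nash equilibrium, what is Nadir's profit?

Mine Nadir's profit: π = q_{Nadir}(210 − 2q_{Nadir} − q_{Mesa}) − 55q_{Nadir}.
∂π/∂q_{Nadir} = 155 − 4q_{Nadir} − q_{Mesa} = 0 ⇒ q_{Nadir} = 38.75 − 0.25q_{Mesa}.
Similarly q_{Mesa} = 32.75 − 0.25q_{Nadir}.
Solving the two reaction functions simultaneously: (1 − (−0.25)(−0.25))q_{Nadir} = 38.75 − 0.25·32.75, so 0.9375q_{Nadir} = 30.5625 and q_{Nadir} = 32.6.
Then q_{Mesa} = 32.75 − 0.25·32.6 = 24.6.
P_{Nadir} = 210 − 2·32.6 − 24.6 = 120.2.
Profit = (120.2 − 55)·32.6 = 2125.52.

2125.52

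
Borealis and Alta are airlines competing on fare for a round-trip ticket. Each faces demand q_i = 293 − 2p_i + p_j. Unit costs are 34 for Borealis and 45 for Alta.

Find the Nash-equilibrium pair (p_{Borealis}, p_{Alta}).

121.8, 126.2

Borealis's profit: π = (p_{Borealis} − 34)(293 − 2p_{Borealis} + p_{Alta}).
∂π/∂p_{Borealis} = 361 − 4p_{Borealis} + p_{Alta} = 0 ⇒ p_{Borealis} = 90.25 + 0.25p_{Alta}.
Similarly p_{Alta} = 95.75 + 0.25p_{Borealis}.
Plugging p_{Alta} into Borealis's best response: p_{Borealis} = 90.25 + 0.25(95.75 + 0.25p_{Borealis}) ⇒ 0.9375p_{Borealis} = 114.1875, so p_{Borealis} = 121.8.
Then p_{Alta} = 95.75 + 0.25·121.8 = 126.2.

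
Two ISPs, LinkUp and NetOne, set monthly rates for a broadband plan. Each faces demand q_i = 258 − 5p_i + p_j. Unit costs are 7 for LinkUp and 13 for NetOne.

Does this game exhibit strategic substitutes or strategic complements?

LinkUp's profit: π = (p_{LinkUp} − 7)(258 − 5p_{LinkUp} + p_{NetOne}).
∂π/∂p_{LinkUp} = 293 − 10p_{LinkUp} + p_{NetOne} = 0 ⇒ p_{LinkUp} = 29.3 + 0.1p_{NetOne}.
The best-response slope dp_{LinkUp}/dp_{NetOne} = 0.1 > 0: the reaction function is upward-sloping, so the choices are strategic complements.

strategic complements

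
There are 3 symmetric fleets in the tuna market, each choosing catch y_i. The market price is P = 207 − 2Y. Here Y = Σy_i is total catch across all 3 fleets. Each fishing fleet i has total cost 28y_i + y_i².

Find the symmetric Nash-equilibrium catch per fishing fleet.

A representative fishing fleet's profit is π_i = y_i(207 − 2Y) − 28y_i − y_i², with Y = y_i + Σ_{j≠i} y_j.
First-order condition: 179 − 6y_i − 2Σ_{j≠i} y_j = 0.
With identical fishing fleets, set every y_j = y: then 179 − 6y − 4y = 0, i.e. y = 179/10 = 17.9.

17.9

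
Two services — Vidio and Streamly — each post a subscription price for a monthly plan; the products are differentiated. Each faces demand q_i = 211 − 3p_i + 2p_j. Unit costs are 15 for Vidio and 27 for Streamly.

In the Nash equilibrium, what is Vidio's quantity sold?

Vidio's profit: π = (p_{Vidio} − 15)(211 − 3p_{Vidio} + 2p_{Streamly}).
∂π/∂p_{Vidio} = 256 − 6p_{Vidio} + 2p_{Streamly} = 0 ⇒ p_{Vidio} = 128/3 + (1/3)p_{Streamly}.
Similarly p_{Streamly} = 146/3 + (1/3)p_{Vidio}.
Substituting the second reaction function into the first: p_{Vidio} = 128/3 + (1/3)(146/3 + (1/3)p_{Vidio}), which gives (8/9)p_{Vidio} = 530/9 ⇒ p_{Vidio} = 66.25.
Then p_{Streamly} = 146/3 + (1/3)·66.25 = 70.75.
q_{Vidio} = 211 − 3·66.25 + 2·70.75 = 153.75.

153.75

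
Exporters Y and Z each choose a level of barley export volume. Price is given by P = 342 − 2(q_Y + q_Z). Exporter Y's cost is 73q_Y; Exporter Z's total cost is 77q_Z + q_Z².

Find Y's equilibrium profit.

Exporter Y's profit: π = q_Y(342 − 2(q_Y + q_Z)) − 73q_Y.
∂π/∂q_Y = 269 − 4q_Y − 2q_Z = 0, so q_Y = 67.25 − 0.5q_Z.
For Z: ∂π/∂q_Z = 265 − 6q_Z − 2q_Y = 0 ⇒ q_Z = 265/6 − (1/3)q_Y.
Substituting the second reaction function into the first: q_Y = 67.25 − 0.5(265/6 − (1/3)q_Y), which gives (5/6)q_Y = 271/6 ⇒ q_Y = 54.2.
Then q_Z = 265/6 − (1/3)·54.2 = 26.1.
Price P = 342 − 2·80.3 = 181.4.
Y's profit: (181.4 − 73)·54.2 = 5875.28.

5875.28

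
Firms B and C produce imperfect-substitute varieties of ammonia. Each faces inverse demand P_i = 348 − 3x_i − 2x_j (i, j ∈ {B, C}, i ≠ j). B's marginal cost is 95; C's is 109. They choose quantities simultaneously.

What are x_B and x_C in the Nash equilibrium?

Firm B's profit: π = x_B(348 − 3x_B − 2x_C) − 95x_B.
∂π/∂x_B = 253 − 6x_B − 2x_C = 0 ⇒ x_B = 253/6 − (1/3)x_C.
Similarly x_C = 239/6 − (1/3)x_B.
Plugging x_C into B's best response: x_B = 253/6 − (1/3)(239/6 − (1/3)x_B) ⇒ (8/9)x_B = 260/9, so x_B = 32.5.
Then x_C = 239/6 − (1/3)·32.5 = 29.

32.5, 29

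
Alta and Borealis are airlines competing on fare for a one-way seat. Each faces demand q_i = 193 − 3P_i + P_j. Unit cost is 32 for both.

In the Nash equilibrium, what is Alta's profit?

Alta's profit: π = (P_{Alta} − 32)(193 − 3P_{Alta} + P_{Borealis}).
∂π/∂P_{Alta} = 289 − 6P_{Alta} + P_{Borealis} = 0 ⇒ P_{Alta} = 289/6 + (1/6)P_{Borealis}.
By symmetry P_{Borealis} = P_{Alta}; substituting into the reaction function, (5/6)P_{Alta} = 289/6 and P_{Alta} = 57.8.
q_{Alta} = 193 − 3·57.8 + 57.8 = 77.4.
Profit = (57.8 − 32)·77.4 = 1996.92.

1996.92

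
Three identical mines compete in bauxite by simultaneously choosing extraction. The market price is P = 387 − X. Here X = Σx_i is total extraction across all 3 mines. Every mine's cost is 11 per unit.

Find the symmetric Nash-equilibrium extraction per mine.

94

A representative mine's profit is π_i = x_i(387 − X) − 11x_i, with X = x_i + Σ_{j≠i} x_j.
First-order condition: 376 − 2x_i − Σ_{j≠i} x_j = 0.
With identical mines, set every x_j = x: then 376 − 2x − 2x = 0, i.e. x = 376/4 = 94.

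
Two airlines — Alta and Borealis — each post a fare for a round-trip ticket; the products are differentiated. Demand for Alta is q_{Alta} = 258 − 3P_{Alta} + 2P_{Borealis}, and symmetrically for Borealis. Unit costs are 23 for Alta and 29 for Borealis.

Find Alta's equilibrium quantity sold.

Alta's profit: π = (P_{Alta} − 23)(258 − 3P_{Alta} + 2P_{Borealis}).
∂π/∂P_{Alta} = 327 − 6P_{Alta} + 2P_{Borealis} = 0 ⇒ P_{Alta} = 54.5 + (1/3)P_{Borealis}.
Similarly P_{Borealis} = 57.5 + (1/3)P_{Alta}.
Plugging P_{Borealis} into Alta's best response: P_{Alta} = 54.5 + (1/3)(57.5 + (1/3)P_{Alta}) ⇒ (8/9)P_{Alta} = 221/3, so P_{Alta} = 82.875.
Then P_{Borealis} = 57.5 + (1/3)·82.875 = 85.125.
q_{Alta} = 258 − 3·82.875 + 2·85.125 = 179.625.

179.625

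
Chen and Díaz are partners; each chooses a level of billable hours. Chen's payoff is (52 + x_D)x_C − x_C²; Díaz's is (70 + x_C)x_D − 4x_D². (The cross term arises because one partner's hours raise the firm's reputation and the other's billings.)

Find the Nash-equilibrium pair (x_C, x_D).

Expanding Chen's payoff: 52x_C + x_Dx_C − x_C².
∂π/∂x_C = 52 + x_D − 2x_C = 0, so x_C = 26 + 0.5x_D.
Likewise for Díaz: x_D = 8.75 + 0.125x_C.
Plugging x_D into Chen's best response: x_C = 26 + 0.5(8.75 + 0.125x_C) ⇒ 0.9375x_C = 30.375, so x_C = 32.4.
Then x_D = 8.75 + 0.125·32.4 = 12.8.

32.4, 12.8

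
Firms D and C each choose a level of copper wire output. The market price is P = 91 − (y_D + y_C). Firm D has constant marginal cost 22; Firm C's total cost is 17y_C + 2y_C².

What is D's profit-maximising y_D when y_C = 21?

24

Firm D's profit: π = y_D(91 − (y_D + y_C)) − 22y_D.
∂π/∂y_D = 69 − 2y_D − y_C = 0, so y_D = 34.5 − 0.5y_C.
At y_C = 21: y_D = 34.5 − 0.5·21 = 24.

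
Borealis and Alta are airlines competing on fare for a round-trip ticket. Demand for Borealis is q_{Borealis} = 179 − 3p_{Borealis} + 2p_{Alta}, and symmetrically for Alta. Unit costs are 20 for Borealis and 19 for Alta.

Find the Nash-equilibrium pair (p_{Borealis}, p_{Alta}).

Borealis's profit: π = (p_{Borealis} − 20)(179 − 3p_{Borealis} + 2p_{Alta}).
∂π/∂p_{Borealis} = 239 − 6p_{Borealis} + 2p_{Alta} = 0 ⇒ p_{Borealis} = 239/6 + (1/3)p_{Alta}.
Similarly p_{Alta} = 118/3 + (1/3)p_{Borealis}.
Substituting the second reaction function into the first: p_{Borealis} = 239/6 + (1/3)(118/3 + (1/3)p_{Borealis}), which gives (8/9)p_{Borealis} = 953/18 ⇒ p_{Borealis} = 59.5625.
Then p_{Alta} = 118/3 + (1/3)·59.5625 = 59.1875.

59.5625, 59.1875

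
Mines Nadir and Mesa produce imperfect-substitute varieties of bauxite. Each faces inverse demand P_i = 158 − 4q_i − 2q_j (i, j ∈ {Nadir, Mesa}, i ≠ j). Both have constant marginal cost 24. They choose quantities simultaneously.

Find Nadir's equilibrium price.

Mine Nadir's profit: π = q_{Nadir}(158 − 4q_{Nadir} − 2q_{Mesa}) − 24q_{Nadir}.
∂π/∂q_{Nadir} = 134 − 8q_{Nadir} − 2q_{Mesa} = 0 ⇒ q_{Nadir} = 16.75 − 0.25q_{Mesa}.
By symmetry q_{Mesa} = q_{Nadir}; substituting into the reaction function, 1.25q_{Nadir} = 16.75 and q_{Nadir} = 13.4.
P_{Nadir} = 158 − 4·13.4 − 2·13.4 = 77.6.

77.6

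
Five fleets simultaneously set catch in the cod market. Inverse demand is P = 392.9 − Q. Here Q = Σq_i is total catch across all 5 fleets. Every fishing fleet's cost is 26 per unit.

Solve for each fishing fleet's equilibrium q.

61.15

A representative fishing fleet's profit is π_i = q_i(392.9 − Q) − 26q_i, with Q = q_i + Σ_{j≠i} q_j.
First-order condition: 366.9 − 2q_i − Σ_{j≠i} q_j = 0.
With identical fishing fleets, set every q_j = q: then 366.9 − 2q − 4q = 0, i.e. q = 366.9/6 = 61.15.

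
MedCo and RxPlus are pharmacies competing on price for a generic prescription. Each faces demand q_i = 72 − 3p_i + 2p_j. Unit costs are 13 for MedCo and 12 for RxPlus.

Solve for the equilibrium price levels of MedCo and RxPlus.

27.5625, 27.1875

MedCo's profit: π = (p_{MedCo} − 13)(72 − 3p_{MedCo} + 2p_{RxPlus}).
∂π/∂p_{MedCo} = 111 − 6p_{MedCo} + 2p_{RxPlus} = 0 ⇒ p_{MedCo} = 18.5 + (1/3)p_{RxPlus}.
Similarly p_{RxPlus} = 18 + (1/3)p_{MedCo}.
Plugging p_{RxPlus} into MedCo's best response: p_{MedCo} = 18.5 + (1/3)(18 + (1/3)p_{MedCo}) ⇒ (8/9)p_{MedCo} = 24.5, so p_{MedCo} = 27.5625.
Then p_{RxPlus} = 18 + (1/3)·27.5625 = 27.1875.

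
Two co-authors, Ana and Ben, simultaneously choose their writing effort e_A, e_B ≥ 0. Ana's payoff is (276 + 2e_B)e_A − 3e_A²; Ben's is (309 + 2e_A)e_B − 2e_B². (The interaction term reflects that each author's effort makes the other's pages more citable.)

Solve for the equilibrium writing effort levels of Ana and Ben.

86.1, 120.3

Expanding Ana's payoff: 276e_A + 2e_Be_A − 3e_A².
∂π/∂e_A = 276 + 2e_B − 6e_A = 0, so e_A = 46 + (1/3)e_B.
Likewise for Ben: e_B = 77.25 + 0.5e_A.
Plugging e_B into Ana's best response: e_A = 46 + (1/3)(77.25 + 0.5e_A) ⇒ (5/6)e_A = 71.75, so e_A = 86.1.
Then e_B = 77.25 + 0.5·86.1 = 120.3.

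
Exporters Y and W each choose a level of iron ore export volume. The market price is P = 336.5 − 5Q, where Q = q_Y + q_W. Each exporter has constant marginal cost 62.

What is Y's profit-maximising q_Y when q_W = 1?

Exporter Y's profit: π = q_Y(336.5 − 5(q_Y + q_W)) − 62q_Y.
∂π/∂q_Y = 274.5 − 10q_Y − 5q_W = 0, so q_Y = 27.45 − 0.5q_W.
At q_W = 1: q_Y = 27.45 − 0.5·1 = 26.95.

26.95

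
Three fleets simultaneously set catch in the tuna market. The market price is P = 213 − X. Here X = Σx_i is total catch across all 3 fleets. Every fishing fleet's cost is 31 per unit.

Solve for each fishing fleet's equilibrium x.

45.5

A representative fishing fleet's profit is π_i = x_i(213 − X) − 31x_i, with X = x_i + Σ_{j≠i} x_j.
First-order condition: 182 − 2x_i − Σ_{j≠i} x_j = 0.
Imposing symmetry (x_j = x for all j) turns Σ_{j≠i} x_j into 2x, so 182 = 4x and x = 45.5.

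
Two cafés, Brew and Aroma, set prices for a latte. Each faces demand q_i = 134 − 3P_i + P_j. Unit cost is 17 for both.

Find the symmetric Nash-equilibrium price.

Brew's profit: π = (P_{Brew} − 17)(134 − 3P_{Brew} + P_{Aroma}).
∂π/∂P_{Brew} = 185 − 6P_{Brew} + P_{Aroma} = 0 ⇒ P_{Brew} = 185/6 + (1/6)P_{Aroma}.
Setting P_{Brew} = P_{Aroma} in the reaction function: P_{Brew} = 185/6 + (1/6)P_{Brew}, so P_{Brew} = (185/6) / (5/6) = 37.

37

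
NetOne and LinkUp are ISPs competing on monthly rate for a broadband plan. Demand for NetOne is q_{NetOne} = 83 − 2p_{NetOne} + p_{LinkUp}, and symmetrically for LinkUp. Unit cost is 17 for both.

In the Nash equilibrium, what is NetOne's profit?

NetOne's profit: π = (p_{NetOne} − 17)(83 − 2p_{NetOne} + p_{LinkUp}).
∂π/∂p_{NetOne} = 117 − 4p_{NetOne} + p_{LinkUp} = 0 ⇒ p_{NetOne} = 29.25 + 0.25p_{LinkUp}.
Setting p_{NetOne} = p_{LinkUp} in the reaction function: p_{NetOne} = 29.25 + 0.25p_{NetOne}, so p_{NetOne} = 29.25 / 0.75 = 39.
q_{NetOne} = 83 − 2·39 + 39 = 44.
Profit = (39 − 17)·44 = 968.

968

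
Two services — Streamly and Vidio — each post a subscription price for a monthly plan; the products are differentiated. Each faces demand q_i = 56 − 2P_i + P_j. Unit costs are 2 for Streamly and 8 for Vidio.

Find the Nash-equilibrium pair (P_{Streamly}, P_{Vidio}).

20.8, 23.2

Streamly's profit: π = (P_{Streamly} − 2)(56 − 2P_{Streamly} + P_{Vidio}).
∂π/∂P_{Streamly} = 60 − 4P_{Streamly} + P_{Vidio} = 0 ⇒ P_{Streamly} = 15 + 0.25P_{Vidio}.
Similarly P_{Vidio} = 18 + 0.25P_{Streamly}.
Solving the two reaction functions simultaneously: (1 − (0.25)(0.25))P_{Streamly} = 15 + 0.25·18, so 0.9375P_{Streamly} = 19.5 and P_{Streamly} = 20.8.
Then P_{Vidio} = 18 + 0.25·20.8 = 23.2.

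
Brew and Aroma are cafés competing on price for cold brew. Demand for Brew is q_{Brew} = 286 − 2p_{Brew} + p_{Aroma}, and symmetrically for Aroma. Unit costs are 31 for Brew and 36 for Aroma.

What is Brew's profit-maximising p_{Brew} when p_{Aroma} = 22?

92.5

Brew's profit: π = (p_{Brew} − 31)(286 − 2p_{Brew} + p_{Aroma}).
∂π/∂p_{Brew} = 348 − 4p_{Brew} + p_{Aroma} = 0 ⇒ p_{Brew} = 87 + 0.25p_{Aroma}.
At p_{Aroma} = 22: p_{Brew} = 87 + 0.25·22 = 92.5.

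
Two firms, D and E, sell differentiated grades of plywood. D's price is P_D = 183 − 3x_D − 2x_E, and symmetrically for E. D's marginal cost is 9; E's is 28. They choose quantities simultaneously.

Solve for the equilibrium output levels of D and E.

22.9375, 18.1875

Firm D's profit: π = x_D(183 − 3x_D − 2x_E) − 9x_D.
∂π/∂x_D = 174 − 6x_D − 2x_E = 0 ⇒ x_D = 29 − (1/3)x_E.
Similarly x_E = 155/6 − (1/3)x_D.
Plugging x_E into D's best response: x_D = 29 − (1/3)(155/6 − (1/3)x_D) ⇒ (8/9)x_D = 367/18, so x_D = 22.9375.
Then x_E = 155/6 − (1/3)·22.9375 = 18.1875.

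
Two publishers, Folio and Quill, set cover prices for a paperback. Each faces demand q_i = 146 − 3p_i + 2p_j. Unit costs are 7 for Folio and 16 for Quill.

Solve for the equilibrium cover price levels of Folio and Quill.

Folio's profit: π = (p_{Folio} − 7)(146 − 3p_{Folio} + 2p_{Quill}).
∂π/∂p_{Folio} = 167 − 6p_{Folio} + 2p_{Quill} = 0 ⇒ p_{Folio} = 167/6 + (1/3)p_{Quill}.
Similarly p_{Quill} = 97/3 + (1/3)p_{Folio}.
Substituting the second reaction function into the first: p_{Folio} = 167/6 + (1/3)(97/3 + (1/3)p_{Folio}), which gives (8/9)p_{Folio} = 695/18 ⇒ p_{Folio} = 43.4375.
Then p_{Quill} = 97/3 + (1/3)·43.4375 = 46.8125.

43.4375, 46.8125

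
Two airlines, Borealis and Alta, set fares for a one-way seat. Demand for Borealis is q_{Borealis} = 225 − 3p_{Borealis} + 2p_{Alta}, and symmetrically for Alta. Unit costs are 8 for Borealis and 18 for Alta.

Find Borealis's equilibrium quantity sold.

168.375

Borealis's profit: π = (p_{Borealis} − 8)(225 − 3p_{Borealis} + 2p_{Alta}).
∂π/∂p_{Borealis} = 249 − 6p_{Borealis} + 2p_{Alta} = 0 ⇒ p_{Borealis} = 41.5 + (1/3)p_{Alta}.
Similarly p_{Alta} = 46.5 + (1/3)p_{Borealis}.
Substituting the second reaction function into the first: p_{Borealis} = 41.5 + (1/3)(46.5 + (1/3)p_{Borealis}), which gives (8/9)p_{Borealis} = 57 ⇒ p_{Borealis} = 64.125.
Then p_{Alta} = 46.5 + (1/3)·64.125 = 67.875.
q_{Borealis} = 225 − 3·64.125 + 2·67.875 = 168.375.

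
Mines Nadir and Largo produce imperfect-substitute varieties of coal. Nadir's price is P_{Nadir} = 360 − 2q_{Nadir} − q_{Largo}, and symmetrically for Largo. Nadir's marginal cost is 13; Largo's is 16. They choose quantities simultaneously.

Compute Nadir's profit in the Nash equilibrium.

Mine Nadir's profit: π = q_{Nadir}(360 − 2q_{Nadir} − q_{Largo}) − 13q_{Nadir}.
∂π/∂q_{Nadir} = 347 − 4q_{Nadir} − q_{Largo} = 0 ⇒ q_{Nadir} = 86.75 − 0.25q_{Largo}.
Similarly q_{Largo} = 86 − 0.25q_{Nadir}.
Plugging q_{Largo} into Nadir's best response: q_{Nadir} = 86.75 − 0.25(86 − 0.25q_{Nadir}) ⇒ 0.9375q_{Nadir} = 65.25, so q_{Nadir} = 69.6.
Then q_{Largo} = 86 − 0.25·69.6 = 68.6.
P_{Nadir} = 360 − 2·69.6 − 68.6 = 152.2.
Profit = (152.2 − 13)·69.6 = 9688.32.

9688.32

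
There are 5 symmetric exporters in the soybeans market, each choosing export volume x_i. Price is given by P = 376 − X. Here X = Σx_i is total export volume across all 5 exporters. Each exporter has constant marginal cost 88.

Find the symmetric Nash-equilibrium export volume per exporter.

48

A representative exporter's profit is π_i = x_i(376 − X) − 88x_i, with X = x_i + Σ_{j≠i} x_j.
First-order condition: 288 − 2x_i − Σ_{j≠i} x_j = 0.
With identical exporters, set every x_j = x: then 288 − 2x − 4x = 0, i.e. x = 288/6 = 48.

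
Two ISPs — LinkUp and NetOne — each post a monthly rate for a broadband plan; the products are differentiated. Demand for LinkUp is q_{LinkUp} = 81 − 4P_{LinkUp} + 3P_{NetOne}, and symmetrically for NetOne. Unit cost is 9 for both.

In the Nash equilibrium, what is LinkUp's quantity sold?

57.6

LinkUp's profit: π = (P_{LinkUp} − 9)(81 − 4P_{LinkUp} + 3P_{NetOne}).
∂π/∂P_{LinkUp} = 117 − 8P_{LinkUp} + 3P_{NetOne} = 0 ⇒ P_{LinkUp} = 14.625 + 0.375P_{NetOne}.
The game is symmetric, so in equilibrium P_{NetOne} = P_{LinkUp}: the reaction function gives 0.625P_{LinkUp} = 14.625, hence P_{LinkUp} = 23.4.
q_{LinkUp} = 81 − 4·23.4 + 3·23.4 = 57.6.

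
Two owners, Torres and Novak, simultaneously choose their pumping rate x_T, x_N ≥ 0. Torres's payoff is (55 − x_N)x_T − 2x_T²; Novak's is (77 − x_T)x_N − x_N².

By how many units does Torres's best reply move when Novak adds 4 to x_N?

Expanding Torres's payoff: 55x_T − x_Nx_T − 2x_T².
∂π/∂x_T = 55 − x_N − 4x_T = 0, so x_T = 13.75 − 0.25x_N.
The reaction-function slope is −0.25, so a 4-unit rise in x_N moves x_T by −0.25 × 4 = −1. Torres's best response falls — the actions are strategic substitutes.

-1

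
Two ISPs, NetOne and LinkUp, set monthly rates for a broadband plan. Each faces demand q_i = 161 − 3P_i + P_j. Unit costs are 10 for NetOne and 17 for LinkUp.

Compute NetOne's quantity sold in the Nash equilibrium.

NetOne's profit: π = (P_{NetOne} − 10)(161 − 3P_{NetOne} + P_{LinkUp}).
∂π/∂P_{NetOne} = 191 − 6P_{NetOne} + P_{LinkUp} = 0 ⇒ P_{NetOne} = 191/6 + (1/6)P_{LinkUp}.
Similarly P_{LinkUp} = 106/3 + (1/6)P_{NetOne}.
Solving the two reaction functions simultaneously: (1 − (1/6)(1/6))P_{NetOne} = 191/6 + (1/6)·(106/3), so (35/36)P_{NetOne} = 679/18 and P_{NetOne} = 38.8.
Then P_{LinkUp} = 106/3 + (1/6)·38.8 = 41.8.
q_{NetOne} = 161 − 3·38.8 + 41.8 = 86.4.

86.4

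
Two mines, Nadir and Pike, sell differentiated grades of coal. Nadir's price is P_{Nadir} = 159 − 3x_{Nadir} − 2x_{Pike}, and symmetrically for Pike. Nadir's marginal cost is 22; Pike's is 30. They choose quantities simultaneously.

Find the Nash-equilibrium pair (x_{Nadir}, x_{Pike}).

17.625, 15.625

Mine Nadir's profit: π = x_{Nadir}(159 − 3x_{Nadir} − 2x_{Pike}) − 22x_{Nadir}.
∂π/∂x_{Nadir} = 137 − 6x_{Nadir} − 2x_{Pike} = 0 ⇒ x_{Nadir} = 137/6 − (1/3)x_{Pike}.
Similarly x_{Pike} = 21.5 − (1/3)x_{Nadir}.
Substituting the second reaction function into the first: x_{Nadir} = 137/6 − (1/3)(21.5 − (1/3)x_{Nadir}), which gives (8/9)x_{Nadir} = 47/3 ⇒ x_{Nadir} = 17.625.
Then x_{Pike} = 21.5 − (1/3)·17.625 = 15.625.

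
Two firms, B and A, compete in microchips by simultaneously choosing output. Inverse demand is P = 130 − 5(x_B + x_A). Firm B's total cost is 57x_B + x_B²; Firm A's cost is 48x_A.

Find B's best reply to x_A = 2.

5.25

Firm B's profit: π = x_B(130 − 5(x_B + x_A)) − 57x_B − x_B².
∂π/∂x_B = 73 − 12x_B − 5x_A = 0, so x_B = 73/12 − (5/12)x_A.
At x_A = 2: x_B = 73/12 − (5/12)·2 = 5.25.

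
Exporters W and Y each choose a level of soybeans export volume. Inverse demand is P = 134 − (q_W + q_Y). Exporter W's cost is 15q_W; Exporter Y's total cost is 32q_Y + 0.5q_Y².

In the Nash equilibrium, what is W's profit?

Exporter W's profit: π = q_W(134 − (q_W + q_Y)) − 15q_W.
∂π/∂q_W = 119 − 2q_W − q_Y = 0, so q_W = 59.5 − 0.5q_Y.
For Y: ∂π/∂q_Y = 102 − 3q_Y − q_W = 0 ⇒ q_Y = 34 − (1/3)q_W.
Substituting the second reaction function into the first: q_W = 59.5 − 0.5(34 − (1/3)q_W), which gives (5/6)q_W = 42.5 ⇒ q_W = 51.
Then q_Y = 34 − (1/3)·51 = 17.
Price P = 134 − 68 = 66.
W's profit: (66 − 15)·51 = 2601.

2601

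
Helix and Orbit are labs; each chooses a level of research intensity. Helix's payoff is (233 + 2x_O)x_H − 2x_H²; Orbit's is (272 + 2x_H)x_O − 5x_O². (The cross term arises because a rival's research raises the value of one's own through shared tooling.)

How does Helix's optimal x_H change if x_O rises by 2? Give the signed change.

1

Expanding Helix's payoff: 233x_H + 2x_Ox_H − 2x_H².
∂π/∂x_H = 233 + 2x_O − 4x_H = 0, so x_H = 58.25 + 0.5x_O.
The reaction-function slope is 0.5, so a 2-unit rise in x_O moves x_H by 0.5 × 2 = 1. Helix's best response rises — the actions are strategic complements.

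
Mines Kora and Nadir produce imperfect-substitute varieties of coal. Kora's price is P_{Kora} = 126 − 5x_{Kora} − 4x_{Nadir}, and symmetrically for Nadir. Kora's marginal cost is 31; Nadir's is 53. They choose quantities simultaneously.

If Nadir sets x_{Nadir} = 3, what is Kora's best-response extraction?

8.3

Mine Kora's profit: π = x_{Kora}(126 − 5x_{Kora} − 4x_{Nadir}) − 31x_{Kora}.
∂π/∂x_{Kora} = 95 − 10x_{Kora} − 4x_{Nadir} = 0 ⇒ x_{Kora} = 9.5 − 0.4x_{Nadir}.
At x_{Nadir} = 3: x_{Kora} = 9.5 − 0.4·3 = 8.3.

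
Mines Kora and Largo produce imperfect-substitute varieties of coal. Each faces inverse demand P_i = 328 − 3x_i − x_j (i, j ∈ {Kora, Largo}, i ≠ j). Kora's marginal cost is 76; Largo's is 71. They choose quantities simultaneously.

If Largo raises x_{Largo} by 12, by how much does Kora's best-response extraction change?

Mine Kora's profit: π = x_{Kora}(328 − 3x_{Kora} − x_{Largo}) − 76x_{Kora}.
∂π/∂x_{Kora} = 252 − 6x_{Kora} − x_{Largo} = 0 ⇒ x_{Kora} = 42 − (1/6)x_{Largo}.
The reaction-function slope is −1/6, so a 12-unit rise in x_{Largo} moves x_{Kora} by −1/6 × 12 = −2. Kora's best response falls — the actions are strategic substitutes.

-2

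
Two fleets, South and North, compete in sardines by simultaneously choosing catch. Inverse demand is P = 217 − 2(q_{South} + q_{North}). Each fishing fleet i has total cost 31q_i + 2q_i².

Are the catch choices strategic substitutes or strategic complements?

strategic substitutes

Fishing fleet South's profit: π = q_{South}(217 − 2(q_{South} + q_{North})) − 31q_{South} − 2q_{South}².
∂π/∂q_{South} = 186 − 8q_{South} − 2q_{North} = 0, so q_{South} = 23.25 − 0.25q_{North}.
The best-response slope dq_{South}/dq_{North} = −0.25 < 0: the reaction function is downward-sloping, so the choices are strategic substitutes.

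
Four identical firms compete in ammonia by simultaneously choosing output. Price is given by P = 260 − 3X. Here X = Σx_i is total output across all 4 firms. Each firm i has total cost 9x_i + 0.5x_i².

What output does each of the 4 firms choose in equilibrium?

15.6875

A representative firm's profit is π_i = x_i(260 − 3X) − 9x_i − 0.5x_i², with X = x_i + Σ_{j≠i} x_j.
First-order condition: 251 − 7x_i − 3Σ_{j≠i} x_j = 0.
In a symmetric equilibrium every firm chooses the same x, so Σ_{j≠i} x_j = 3x. The condition becomes 251 − 16x = 0, giving x = 251/16 = 15.6875.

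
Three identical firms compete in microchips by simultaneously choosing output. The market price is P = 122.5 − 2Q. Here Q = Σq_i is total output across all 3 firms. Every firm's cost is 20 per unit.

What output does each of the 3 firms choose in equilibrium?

A representative firm's profit is π_i = q_i(122.5 − 2Q) − 20q_i, with Q = q_i + Σ_{j≠i} q_j.
First-order condition: 102.5 − 4q_i − 2Σ_{j≠i} q_j = 0.
In a symmetric equilibrium every firm chooses the same q, so Σ_{j≠i} q_j = 2q. The condition becomes 102.5 − 8q = 0, giving q = 102.5/8 = 12.8125.

12.8125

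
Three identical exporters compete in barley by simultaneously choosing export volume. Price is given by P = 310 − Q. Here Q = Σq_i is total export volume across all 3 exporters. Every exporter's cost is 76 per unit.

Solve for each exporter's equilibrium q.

58.5

A representative exporter's profit is π_i = q_i(310 − Q) − 76q_i, with Q = q_i + Σ_{j≠i} q_j.
First-order condition: 234 − 2q_i − Σ_{j≠i} q_j = 0.
Imposing symmetry (q_j = q for all j) turns Σ_{j≠i} q_j into 2q, so 234 = 4q and q = 58.5.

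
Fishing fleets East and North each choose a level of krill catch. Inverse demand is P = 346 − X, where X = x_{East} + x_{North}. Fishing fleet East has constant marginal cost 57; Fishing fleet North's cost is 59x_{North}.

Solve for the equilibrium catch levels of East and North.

97, 95

Fishing fleet East's profit: π = x_{East}(346 − (x_{East} + x_{North})) − 57x_{East}.
∂π/∂x_{East} = 289 − 2x_{East} − x_{North} = 0, so x_{East} = 144.5 − 0.5x_{North}.
By the same steps for North: x_{North} = 143.5 − 0.5x_{East}.
Substituting the second reaction function into the first: x_{East} = 144.5 − 0.5(143.5 − 0.5x_{East}), which gives 0.75x_{East} = 72.75 ⇒ x_{East} = 97.
Then x_{North} = 143.5 − 0.5·97 = 95.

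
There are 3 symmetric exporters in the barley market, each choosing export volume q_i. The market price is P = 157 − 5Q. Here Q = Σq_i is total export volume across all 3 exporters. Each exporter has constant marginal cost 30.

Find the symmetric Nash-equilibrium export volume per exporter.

A representative exporter's profit is π_i = q_i(157 − 5Q) − 30q_i, with Q = q_i + Σ_{j≠i} q_j.
First-order condition: 127 − 10q_i − 5Σ_{j≠i} q_j = 0.
With identical exporters, set every q_j = q: then 127 − 10q − 10q = 0, i.e. q = 127/20 = 6.35.

6.35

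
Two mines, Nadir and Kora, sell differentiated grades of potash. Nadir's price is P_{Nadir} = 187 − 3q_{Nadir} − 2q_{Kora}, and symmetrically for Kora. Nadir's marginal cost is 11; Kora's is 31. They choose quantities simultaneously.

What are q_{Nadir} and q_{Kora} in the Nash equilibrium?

23.25, 18.25

Mine Nadir's profit: π = q_{Nadir}(187 − 3q_{Nadir} − 2q_{Kora}) − 11q_{Nadir}.
∂π/∂q_{Nadir} = 176 − 6q_{Nadir} − 2q_{Kora} = 0 ⇒ q_{Nadir} = 88/3 − (1/3)q_{Kora}.
Similarly q_{Kora} = 26 − (1/3)q_{Nadir}.
Substituting the second reaction function into the first: q_{Nadir} = 88/3 − (1/3)(26 − (1/3)q_{Nadir}), which gives (8/9)q_{Nadir} = 62/3 ⇒ q_{Nadir} = 23.25.
Then q_{Kora} = 26 − (1/3)·23.25 = 18.25.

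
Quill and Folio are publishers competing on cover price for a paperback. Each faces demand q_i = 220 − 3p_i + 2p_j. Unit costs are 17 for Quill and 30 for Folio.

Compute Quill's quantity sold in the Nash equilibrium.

Quill's profit: π = (p_{Quill} − 17)(220 − 3p_{Quill} + 2p_{Folio}).
∂π/∂p_{Quill} = 271 − 6p_{Quill} + 2p_{Folio} = 0 ⇒ p_{Quill} = 271/6 + (1/3)p_{Folio}.
Similarly p_{Folio} = 155/3 + (1/3)p_{Quill}.
Solving the two reaction functions simultaneously: (1 − (1/3)(1/3))p_{Quill} = 271/6 + (1/3)·(155/3), so (8/9)p_{Quill} = 1123/18 and p_{Quill} = 70.1875.
Then p_{Folio} = 155/3 + (1/3)·70.1875 = 75.0625.
q_{Quill} = 220 − 3·70.1875 + 2·75.0625 = 159.5625.

159.5625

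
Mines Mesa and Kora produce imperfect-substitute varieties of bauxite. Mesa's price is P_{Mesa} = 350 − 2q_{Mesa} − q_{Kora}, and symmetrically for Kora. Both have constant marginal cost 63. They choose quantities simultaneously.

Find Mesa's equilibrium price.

Mine Mesa's profit: π = q_{Mesa}(350 − 2q_{Mesa} − q_{Kora}) − 63q_{Mesa}.
∂π/∂q_{Mesa} = 287 − 4q_{Mesa} − q_{Kora} = 0 ⇒ q_{Mesa} = 71.75 − 0.25q_{Kora}.
Setting q_{Mesa} = q_{Kora} in the reaction function: q_{Mesa} = 71.75 − 0.25q_{Mesa}, so q_{Mesa} = 71.75 / 1.25 = 57.4.
P_{Mesa} = 350 − 2·57.4 − 57.4 = 177.8.

177.8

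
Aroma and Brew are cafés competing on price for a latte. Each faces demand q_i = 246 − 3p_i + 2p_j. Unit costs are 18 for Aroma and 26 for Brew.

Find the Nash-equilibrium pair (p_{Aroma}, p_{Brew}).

76.5, 79.5

Aroma's profit: π = (p_{Aroma} − 18)(246 − 3p_{Aroma} + 2p_{Brew}).
∂π/∂p_{Aroma} = 300 − 6p_{Aroma} + 2p_{Brew} = 0 ⇒ p_{Aroma} = 50 + (1/3)p_{Brew}.
Similarly p_{Brew} = 54 + (1/3)p_{Aroma}.
Substituting the second reaction function into the first: p_{Aroma} = 50 + (1/3)(54 + (1/3)p_{Aroma}), which gives (8/9)p_{Aroma} = 68 ⇒ p_{Aroma} = 76.5.
Then p_{Brew} = 54 + (1/3)·76.5 = 79.5.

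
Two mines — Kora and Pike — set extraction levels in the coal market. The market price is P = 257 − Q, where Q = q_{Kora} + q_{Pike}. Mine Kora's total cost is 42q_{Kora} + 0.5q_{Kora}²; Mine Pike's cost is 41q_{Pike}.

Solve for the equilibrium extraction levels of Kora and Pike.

Mine Kora's profit: π = q_{Kora}(257 − (q_{Kora} + q_{Pike})) − 42q_{Kora} − 0.5q_{Kora}².
∂π/∂q_{Kora} = 215 − 3q_{Kora} − q_{Pike} = 0, so q_{Kora} = 215/3 − (1/3)q_{Pike}.
For Pike: ∂π/∂q_{Pike} = 216 − 2q_{Pike} − q_{Kora} = 0 ⇒ q_{Pike} = 108 − 0.5q_{Kora}.
Solving the two reaction functions simultaneously: (1 − (−1/3)(−0.5))q_{Kora} = 215/3 − (1/3)·108, so (5/6)q_{Kora} = 107/3 and q_{Kora} = 42.8.
Then q_{Pike} = 108 − 0.5·42.8 = 86.6.

42.8, 86.6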